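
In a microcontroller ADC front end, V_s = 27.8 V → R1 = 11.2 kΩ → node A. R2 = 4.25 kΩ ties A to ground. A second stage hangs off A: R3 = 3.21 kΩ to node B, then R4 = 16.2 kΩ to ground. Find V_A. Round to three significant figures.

V_A ≈ 6.60 V

Node A sees R2 in parallel with the series input of stage 2, R3 + R4 = 19.41 kΩ.
Effective lower resistance at A: R2 ‖ 19.41 = 3.487 kΩ.
So V_A = 27.8 × 0.2374 = 6.600 V.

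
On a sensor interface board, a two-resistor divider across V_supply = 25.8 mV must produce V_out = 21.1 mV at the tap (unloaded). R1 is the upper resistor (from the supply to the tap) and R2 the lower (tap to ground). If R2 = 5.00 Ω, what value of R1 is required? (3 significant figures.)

R1 ≈ 1.11 Ω

V_out/V_supply = R2/(R1+R2) = 0.8178.
R1 = R2·(1/k − 1) = 5.00 × 0.2227 = 1.114 Ω.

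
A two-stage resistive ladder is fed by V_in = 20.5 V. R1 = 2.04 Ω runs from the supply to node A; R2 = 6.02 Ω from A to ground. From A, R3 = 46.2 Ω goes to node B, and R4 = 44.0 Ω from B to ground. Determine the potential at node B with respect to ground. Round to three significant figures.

V_B ≈ 7.34 V

Node A sees R2 in parallel with the series input of stage 2, R3 + R4 = 90.20 Ω.
Effective lower resistance at A: R2 ‖ 90.20 = 5.643 Ω.
V_A = 20.5 × 5.643/(2.04 + 5.643) = 15.06 V.
V_B = V_A × 0.4878 = 7.345 V.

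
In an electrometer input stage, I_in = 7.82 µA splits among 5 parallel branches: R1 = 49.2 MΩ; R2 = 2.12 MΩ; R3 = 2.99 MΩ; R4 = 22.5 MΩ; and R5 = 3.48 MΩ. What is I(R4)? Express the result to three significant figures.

I ≈ 0.300 µA

ΣG = 1/49.2 + 1/2.12 + 1/2.99 + 1/22.5 + 1/3.48 = 1.158.
Current divider: I(R4) = I_in · G_k/ΣG = 7.82 × (0.04444/1.158) = 7.82 × 0.03837 = 0.3001 µA.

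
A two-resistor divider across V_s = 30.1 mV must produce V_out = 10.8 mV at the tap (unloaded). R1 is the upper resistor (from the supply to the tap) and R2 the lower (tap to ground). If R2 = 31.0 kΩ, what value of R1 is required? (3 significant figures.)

V_out/V_s = R2/(R1+R2) = 0.3588.
So R1 = R2 · (V_s/V_out − 1) = 31.0 × (30.1/10.8 − 1) = 31.0 × 1.787 = 55.40 kΩ.

R1 ≈ 55.4 kΩ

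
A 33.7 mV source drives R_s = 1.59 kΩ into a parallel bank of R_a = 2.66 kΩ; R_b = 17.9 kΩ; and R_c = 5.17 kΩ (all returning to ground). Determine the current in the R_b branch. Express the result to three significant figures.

Parallel bank: R_p = 1/(1/2.66 + 1/17.9 + 1/5.17) = 1.599 kΩ.
V_A by voltage divider: V_A = 33.7 × 1.599/(1.59 + 1.599) = 16.90 mV.
I(R_b) = V_A / R_b = 16.90/17.9 = 0.9441 µA.

I ≈ 0.944 µA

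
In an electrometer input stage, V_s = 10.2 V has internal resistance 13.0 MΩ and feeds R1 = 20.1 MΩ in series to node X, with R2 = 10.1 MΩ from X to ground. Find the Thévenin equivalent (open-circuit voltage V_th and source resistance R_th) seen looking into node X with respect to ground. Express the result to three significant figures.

V_th ≈ 2.38 V, R_th ≈ 7.74 MΩ

R1' = 13.0 + 20.1 = 33.10 MΩ (source resistance + R1).
With X open, the divider is unloaded: V_th = 10.2 × 10.1/43.20 = 2.385 V.
Looking into X with the source shorted: R_th = R1'·R2/(R1'+R2) = 33.10 × 10.1/43.20 = 7.739 MΩ.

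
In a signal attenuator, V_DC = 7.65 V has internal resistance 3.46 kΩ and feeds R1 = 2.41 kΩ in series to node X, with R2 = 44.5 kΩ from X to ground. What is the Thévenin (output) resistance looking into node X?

R_th ≈ 5.19 kΩ

R1' = 3.46 + 2.41 = 5.870 kΩ (source resistance + R1).
Looking into X with the source shorted: R_th = R1'·R2/(R1'+R2) = 5.870 × 44.5/50.37 = 5.186 kΩ.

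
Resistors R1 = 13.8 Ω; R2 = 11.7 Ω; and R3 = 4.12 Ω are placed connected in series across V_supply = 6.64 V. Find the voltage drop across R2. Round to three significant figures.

V ≈ 2.62 V

Series total: ΣR = 13.8 + 11.7 + 4.12 = 29.62 Ω.
V = V_supply · R/ΣR = 6.64 × 0.3950 = 2.623 V.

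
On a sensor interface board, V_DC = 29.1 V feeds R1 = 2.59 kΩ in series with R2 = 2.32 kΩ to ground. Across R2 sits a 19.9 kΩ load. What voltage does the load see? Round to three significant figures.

V_out ≈ 13.0 V

First combine the lower leg with the load: R2 ‖ R_L = 2.078 kΩ.
Then V_out = V_DC · R2'/(R1 + R2') = 29.1 × 2.078/4.668 = 12.95 V.
(Unloaded it would be 13.7 V; the load pulls it down.)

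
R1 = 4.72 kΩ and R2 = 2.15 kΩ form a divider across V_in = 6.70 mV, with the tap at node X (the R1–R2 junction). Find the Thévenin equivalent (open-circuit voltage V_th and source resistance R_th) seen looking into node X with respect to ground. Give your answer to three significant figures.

V_th is the unloaded tap voltage: V_in · R2/(R1+R2) = 6.70 × 0.3130 = 2.097 mV.
Looking into X with the source shorted: R_th = R1·R2/(R1+R2) = 4.720 × 2.15/6.870 = 1.477 kΩ.

V_th ≈ 2.10 mV, R_th ≈ 1.48 kΩ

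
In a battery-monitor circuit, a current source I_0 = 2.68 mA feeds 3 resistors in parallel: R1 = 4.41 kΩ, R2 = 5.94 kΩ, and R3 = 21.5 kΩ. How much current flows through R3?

ΣG = 1/4.41 + 1/5.94 + 1/21.5 = 0.4416.
R3 takes the fraction G_k/ΣG = 0.04651/0.4416 = 0.1053, so I = 2.68 × 0.1053 = 0.2823 mA.

I ≈ 0.282 mA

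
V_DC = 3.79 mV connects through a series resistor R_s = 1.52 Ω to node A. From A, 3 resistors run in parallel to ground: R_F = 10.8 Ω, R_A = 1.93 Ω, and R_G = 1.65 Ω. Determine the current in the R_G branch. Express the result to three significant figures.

I ≈ 0.806 mA

Parallel bank: R_p = 1/(1/10.8 + 1/1.93 + 1/1.65) = 0.8218 Ω.
Node voltage V_A = V_DC · R_p/(R_s + R_p) = 3.79 × 0.3509 = 1.330 mV.
I(R_G) = V_A / R_G = 1.330/1.65 = 0.8061 mA.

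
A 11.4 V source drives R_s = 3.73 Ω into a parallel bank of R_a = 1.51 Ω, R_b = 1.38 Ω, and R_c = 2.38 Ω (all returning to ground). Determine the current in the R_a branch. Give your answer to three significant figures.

I ≈ 0.975 A

Combine the parallel branches: R_p = (1/1.51 + 1/1.38 + 1/2.38)⁻¹ = 0.5534 Ω.
Node voltage V_A = V_supply · R_p/(R_s + R_p) = 11.4 × 0.1292 = 1.473 V.
Branch current I = V_A/R_a = 1.473/1.51 = 0.9754 A.
(Check via current divider: I_total = 2.661 A; share G_k/ΣG = 0.3665 → same result.)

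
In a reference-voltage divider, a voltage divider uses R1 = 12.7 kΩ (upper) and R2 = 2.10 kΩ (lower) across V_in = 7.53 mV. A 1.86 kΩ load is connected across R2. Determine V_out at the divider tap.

First combine the lower leg with the load: R2 ‖ R_L = 0.9864 kΩ.
Then V_out = V_in · R2'/(R1 + R2') = 7.53 × 0.9864/13.69 = 0.5427 mV.

V_out ≈ 0.543 mV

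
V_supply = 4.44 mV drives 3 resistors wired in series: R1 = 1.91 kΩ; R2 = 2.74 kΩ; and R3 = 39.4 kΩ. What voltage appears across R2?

Series total: ΣR = 1.91 + 2.74 + 39.4 = 44.05 kΩ.
V = V_supply · R/ΣR = 4.44 × 0.06220 = 0.2762 mV.

V ≈ 0.276 mV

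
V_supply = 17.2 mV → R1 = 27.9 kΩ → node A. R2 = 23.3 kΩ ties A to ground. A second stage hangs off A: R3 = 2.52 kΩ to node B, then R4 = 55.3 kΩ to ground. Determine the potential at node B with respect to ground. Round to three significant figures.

V_B ≈ 6.14 mV

The second stage (R3 + R4 = 57.82 kΩ) loads node A in parallel with R2.
R2 ‖ (R3+R4) = 16.61 kΩ.
First divider: V_A = V_supply · 16.61/(27.9 + 16.61) = 6.418 mV.
Stage 2 is unloaded, so V_B = V_A · R4/(R3+R4) = 6.418 × 55.3/57.82 = 6.138 mV.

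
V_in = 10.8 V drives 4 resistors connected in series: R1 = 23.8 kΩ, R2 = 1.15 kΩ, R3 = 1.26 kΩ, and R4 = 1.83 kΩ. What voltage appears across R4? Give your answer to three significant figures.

Total series resistance ΣR = 23.8 + 1.15 + 1.26 + 1.83 = 28.04 kΩ.
By the voltage-divider rule, V = 10.8 × 1.830/28.04 = 0.7049 V.

V ≈ 0.705 V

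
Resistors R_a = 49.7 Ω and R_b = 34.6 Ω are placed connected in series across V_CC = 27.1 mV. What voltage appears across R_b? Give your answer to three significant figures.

Total series resistance ΣR = 49.7 + 34.6 = 84.30 Ω.
Voltage divider: V = V_CC · (34.60 / 84.30) = 27.1 × 0.4104 = 11.12 mV.

V ≈ 11.1 mV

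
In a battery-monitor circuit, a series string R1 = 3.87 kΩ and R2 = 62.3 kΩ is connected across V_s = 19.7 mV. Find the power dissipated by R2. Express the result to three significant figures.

The common current is I = 19.7/66.17 = 0.2977 µA.
P = I²R = 0.08864 × 62.3 = 5.522 nW.

P ≈ 5.52 nW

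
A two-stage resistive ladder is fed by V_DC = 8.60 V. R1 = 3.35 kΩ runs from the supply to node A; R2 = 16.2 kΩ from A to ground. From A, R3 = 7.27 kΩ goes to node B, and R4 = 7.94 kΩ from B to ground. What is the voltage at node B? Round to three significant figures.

V_B ≈ 3.15 V

Looking into the second stage from A: R3 + R4 = 15.21 kΩ appears in parallel with R2.
Effective lower resistance at A: R2 ‖ 15.21 = 7.845 kΩ.
So V_A = 8.60 × 0.7008 = 6.026 V.
Stage 2 is unloaded, so V_B = V_A · R4/(R3+R4) = 6.026 × 7.94/15.21 = 3.146 V.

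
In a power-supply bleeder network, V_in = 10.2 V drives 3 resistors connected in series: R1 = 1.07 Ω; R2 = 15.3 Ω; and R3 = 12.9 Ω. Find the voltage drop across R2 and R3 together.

Total series resistance ΣR = 1.07 + 15.3 + 12.9 = 29.27 Ω.
R_{R2..R3} = 15.3 + 12.9 = 28.20 Ω.
By the voltage-divider rule, V = 10.2 × 28.20/29.27 = 9.827 V.

V ≈ 9.83 V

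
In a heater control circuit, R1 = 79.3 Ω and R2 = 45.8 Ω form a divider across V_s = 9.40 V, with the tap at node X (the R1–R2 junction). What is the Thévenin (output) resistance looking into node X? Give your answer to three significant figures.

Looking into X with the source shorted: R_th = R1·R2/(R1+R2) = 79.30 × 45.8/125.1 = 29.03 Ω.

R_th ≈ 29.0 Ω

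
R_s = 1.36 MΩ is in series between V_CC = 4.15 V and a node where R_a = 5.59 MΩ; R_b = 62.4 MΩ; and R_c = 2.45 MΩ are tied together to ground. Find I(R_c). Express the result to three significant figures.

I ≈ 0.931 µA

Combine the parallel branches: R_p = (1/5.59 + 1/62.4 + 1/2.45)⁻¹ = 1.658 MΩ.
Node voltage V_A = V_CC · R_p/(R_s + R_p) = 4.15 × 0.5494 = 2.280 V.
Branch current I = V_A/R_c = 2.280/2.45 = 0.9306 µA.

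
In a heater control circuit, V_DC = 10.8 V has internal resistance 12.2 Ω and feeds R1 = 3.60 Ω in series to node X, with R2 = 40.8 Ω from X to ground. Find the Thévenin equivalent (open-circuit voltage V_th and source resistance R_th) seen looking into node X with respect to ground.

V_th ≈ 7.79 V, R_th ≈ 11.4 Ω

R1' = 12.2 + 3.60 = 15.80 Ω (source resistance + R1).
V_th is the unloaded tap voltage: V_DC · R2/(R1'+R2) = 10.8 × 0.7208 = 7.785 V.
With V_DC suppressed (replaced by a short), R_th = R1' ‖ R2 = (15.80 × 40.8)/(15.80 + 40.8) = 11.39 Ω.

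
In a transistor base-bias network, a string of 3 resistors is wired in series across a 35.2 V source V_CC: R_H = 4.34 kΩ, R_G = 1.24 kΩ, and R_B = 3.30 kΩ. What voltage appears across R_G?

ΣR = 4.34 + 1.24 + 3.30 = 8.880 kΩ.
By the voltage-divider rule, V = 35.2 × 1.240/8.880 = 4.915 V.

V ≈ 4.92 V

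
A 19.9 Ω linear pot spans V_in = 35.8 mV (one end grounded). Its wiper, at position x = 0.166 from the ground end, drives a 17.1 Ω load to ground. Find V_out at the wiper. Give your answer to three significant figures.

The pot divides into 16.60 Ω above the wiper and 3.303 Ω below.
Lower segment in parallel with the load: 3.303 ‖ 17.1 = 2.769 Ω.
V_out = 35.8 × 2.769/(16.60 + 2.769) = 5.118 mV.

V_out ≈ 5.12 mV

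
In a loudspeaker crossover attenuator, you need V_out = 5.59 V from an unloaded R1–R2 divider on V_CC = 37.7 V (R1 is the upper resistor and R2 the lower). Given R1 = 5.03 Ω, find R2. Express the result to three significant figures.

V_out/V_CC = R2/(R1+R2) = 0.1483.
R2 = R1 · 0.1483/(1 − 0.1483) = 0.8757 Ω.

R2 ≈ 0.876 Ω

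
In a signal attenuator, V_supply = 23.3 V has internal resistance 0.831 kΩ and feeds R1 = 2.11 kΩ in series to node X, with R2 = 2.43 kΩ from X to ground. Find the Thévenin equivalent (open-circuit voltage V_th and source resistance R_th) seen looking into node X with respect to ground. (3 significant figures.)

R1' = 0.831 + 2.11 = 2.941 kΩ (source resistance + R1).
Open-circuit (no load on X): V_th = V_supply · R2/(R1' + R2) = 23.3 × 2.43/(2.941 + 2.43) = 10.54 V.
With V_supply suppressed (replaced by a short), R_th = R1' ‖ R2 = (2.941 × 2.43)/(2.941 + 2.43) = 1.331 kΩ.

V_th ≈ 10.5 V, R_th ≈ 1.33 kΩ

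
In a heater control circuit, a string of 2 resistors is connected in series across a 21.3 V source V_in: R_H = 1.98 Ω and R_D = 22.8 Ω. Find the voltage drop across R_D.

V ≈ 19.6 V

Series total: ΣR = 1.98 + 22.8 = 24.78 Ω.
V = V_in · R/ΣR = 21.3 × 0.9201 = 19.60 V.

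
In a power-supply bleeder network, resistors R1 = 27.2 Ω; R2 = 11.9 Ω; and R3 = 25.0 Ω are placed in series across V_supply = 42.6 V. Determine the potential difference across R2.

Series total: ΣR = 27.2 + 11.9 + 25.0 = 64.10 Ω.
V = V_supply · R/ΣR = 42.6 × 0.1856 = 7.909 V.

V ≈ 7.91 V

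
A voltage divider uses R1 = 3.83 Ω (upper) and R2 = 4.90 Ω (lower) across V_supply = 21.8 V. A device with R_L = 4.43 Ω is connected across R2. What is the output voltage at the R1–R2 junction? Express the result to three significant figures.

R2 ‖ R_L = (4.90 × 4.43)/(4.90 + 4.43) = 2.327 Ω.
Then V_out = V_supply · R2'/(R1 + R2') = 21.8 × 2.327/6.157 = 8.238 V.

V_out ≈ 8.24 V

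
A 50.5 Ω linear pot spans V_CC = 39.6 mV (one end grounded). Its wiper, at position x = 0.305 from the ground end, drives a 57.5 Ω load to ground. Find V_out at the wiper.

Split the track: R_lower = x·R_p = 15.40 Ω, R_upper = (1−x)·R_p = 35.10 Ω.
(x·R_p) ‖ R_L = 12.15 Ω.
V_out = 39.6 × 12.15/(35.10 + 12.15) = 10.18 mV.

V_out ≈ 10.2 mV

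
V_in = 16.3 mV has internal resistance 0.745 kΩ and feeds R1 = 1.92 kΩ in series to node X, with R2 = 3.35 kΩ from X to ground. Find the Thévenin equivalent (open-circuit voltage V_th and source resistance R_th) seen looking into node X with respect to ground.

R1' = 0.745 + 1.92 = 2.665 kΩ (source resistance + R1).
With X open, the divider is unloaded: V_th = 16.3 × 3.35/6.015 = 9.078 mV.
Zeroing V_in shorts the top of R1' to ground, so R_th = R1' ‖ R2 = 1.484 kΩ.

V_th ≈ 9.08 mV, R_th ≈ 1.48 kΩ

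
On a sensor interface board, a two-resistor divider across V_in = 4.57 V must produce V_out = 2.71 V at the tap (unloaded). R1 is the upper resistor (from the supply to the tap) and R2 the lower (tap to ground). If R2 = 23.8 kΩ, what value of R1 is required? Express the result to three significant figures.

R1 ≈ 16.3 kΩ

The divider ratio is R2/(R1+R2) = 2.71/4.57 = 0.5930.
So R1 = R2 · (V_in/V_out − 1) = 23.8 × (4.57/2.71 − 1) = 23.8 × 0.6863 = 16.34 kΩ.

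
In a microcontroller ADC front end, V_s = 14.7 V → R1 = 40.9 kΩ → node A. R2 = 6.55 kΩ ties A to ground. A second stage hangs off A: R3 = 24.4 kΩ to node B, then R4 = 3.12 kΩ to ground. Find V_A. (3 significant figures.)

V_A ≈ 1.68 V

The second stage (R3 + R4 = 27.52 kΩ) loads node A in parallel with R2.
Effective lower resistance at A: R2 ‖ 27.52 = 5.291 kΩ.
So V_A = 14.7 × 0.1145 = 1.684 V.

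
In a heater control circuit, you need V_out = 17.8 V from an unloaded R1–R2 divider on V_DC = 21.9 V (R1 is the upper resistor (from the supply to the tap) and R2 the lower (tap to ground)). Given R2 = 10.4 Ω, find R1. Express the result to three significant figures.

The divider ratio is R2/(R1+R2) = 17.8/21.9 = 0.8128.
R1 = R2·(1/k − 1) = 10.4 × 0.2303 = 2.396 Ω.

R1 ≈ 2.40 Ω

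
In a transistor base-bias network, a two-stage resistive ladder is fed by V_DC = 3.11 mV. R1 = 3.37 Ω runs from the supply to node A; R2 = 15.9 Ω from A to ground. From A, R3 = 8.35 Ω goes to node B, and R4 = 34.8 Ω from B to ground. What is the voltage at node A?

Node A sees R2 in parallel with the series input of stage 2, R3 + R4 = 43.15 Ω.
Effective lower resistance at A: R2 ‖ 43.15 = 11.62 Ω.
So V_A = 3.11 × 0.7752 = 2.411 mV.

V_A ≈ 2.41 mV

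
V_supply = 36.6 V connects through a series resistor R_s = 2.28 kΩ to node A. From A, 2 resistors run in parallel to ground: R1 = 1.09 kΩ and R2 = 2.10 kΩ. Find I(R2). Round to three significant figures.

I ≈ 4.17 mA

Combine the parallel branches: R_p = (1/1.09 + 1/2.10)⁻¹ = 0.7176 kΩ.
V_A by voltage divider: V_A = 36.6 × 0.7176/(2.28 + 0.7176) = 8.761 V.
I(R2) = V_A / R2 = 8.761/2.10 = 4.172 mA.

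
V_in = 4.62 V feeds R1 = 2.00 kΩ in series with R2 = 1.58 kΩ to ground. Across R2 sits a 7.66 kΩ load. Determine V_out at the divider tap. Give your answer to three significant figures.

R2 ‖ R_L = (1.58 × 7.66)/(1.58 + 7.66) = 1.310 kΩ.
Now apply the divider: V_out = 4.62 × 0.3957 = 1.828 V.

V_out ≈ 1.83 V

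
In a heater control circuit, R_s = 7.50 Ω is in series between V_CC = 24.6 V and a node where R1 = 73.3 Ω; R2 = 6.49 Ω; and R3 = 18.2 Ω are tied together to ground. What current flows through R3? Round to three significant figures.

I ≈ 0.506 A

Combine the parallel branches: R_p = (1/73.3 + 1/6.49 + 1/18.2)⁻¹ = 4.491 Ω.
Node voltage V_A = V_CC · R_p/(R_s + R_p) = 24.6 × 0.3745 = 9.213 V.
I(R3) = V_A / R3 = 9.213/18.2 = 0.5062 A.
(Equivalently: I_total = 2.052 A, then current-divider fraction G_k/ΣG = 0.2468.)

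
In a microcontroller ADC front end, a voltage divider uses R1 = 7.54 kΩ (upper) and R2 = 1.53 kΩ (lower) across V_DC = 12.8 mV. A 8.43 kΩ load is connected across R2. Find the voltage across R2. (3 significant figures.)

First combine the lower leg with the load: R2 ‖ R_L = 1.295 kΩ.
Now apply the divider: V_out = 12.8 × 0.1466 = 1.876 mV.
(Unloaded it would be 2.16 mV; the load pulls it down.)

V_out ≈ 1.88 mV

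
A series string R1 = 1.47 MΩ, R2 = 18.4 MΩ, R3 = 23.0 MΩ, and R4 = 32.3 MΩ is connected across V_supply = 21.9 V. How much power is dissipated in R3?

P ≈ 1.95 µW

ΣR = 75.17 MΩ → I = 21.9/75.17 = 0.2913 µA.
P = I²R = 0.08488 × 23.0 = 1.952 µW.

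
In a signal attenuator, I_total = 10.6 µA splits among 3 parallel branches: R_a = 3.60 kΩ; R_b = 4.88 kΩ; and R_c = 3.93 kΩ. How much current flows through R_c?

Conductances: ΣG = 1/3.60 + 1/4.88 + 1/3.93 = 0.7371 (1/kΩ).
Current divider: I(R_c) = I_total · G_k/ΣG = 10.6 × (0.2545/0.7371) = 10.6 × 0.3452 = 3.659 µA.

I ≈ 3.66 µA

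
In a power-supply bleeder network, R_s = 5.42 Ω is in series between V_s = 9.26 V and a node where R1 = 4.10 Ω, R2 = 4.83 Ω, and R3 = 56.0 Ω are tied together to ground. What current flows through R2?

I ≈ 0.541 A

Parallel bank: R_p = 1/(1/4.10 + 1/4.83 + 1/56.0) = 2.133 Ω.
Node voltage V_A = V_s · R_p/(R_s + R_p) = 9.26 × 0.2824 = 2.615 V.
I(R2) = V_A / R2 = 2.615/4.83 = 0.5414 A.
(Equivalently: I_total = 1.226 A, then current-divider fraction G_k/ΣG = 0.4416.)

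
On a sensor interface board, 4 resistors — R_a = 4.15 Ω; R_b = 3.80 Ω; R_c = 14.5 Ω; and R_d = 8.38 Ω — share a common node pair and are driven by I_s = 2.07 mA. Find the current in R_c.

Conductances: ΣG = 1/4.15 + 1/3.80 + 1/14.5 + 1/8.38 = 0.6924 (1/Ω).
By the current-divider rule, I = I_s · G_k/ΣG = 2.07 × 0.09960 = 0.2062 mA.

I ≈ 0.206 mA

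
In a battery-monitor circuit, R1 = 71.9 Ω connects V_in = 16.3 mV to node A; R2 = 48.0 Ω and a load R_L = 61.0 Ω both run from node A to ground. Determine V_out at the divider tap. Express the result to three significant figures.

R2 ‖ R_L = (48.0 × 61.0)/(48.0 + 61.0) = 26.86 Ω.
Now apply the divider: V_out = 16.3 × 0.2720 = 4.433 mV.

V_out ≈ 4.43 mV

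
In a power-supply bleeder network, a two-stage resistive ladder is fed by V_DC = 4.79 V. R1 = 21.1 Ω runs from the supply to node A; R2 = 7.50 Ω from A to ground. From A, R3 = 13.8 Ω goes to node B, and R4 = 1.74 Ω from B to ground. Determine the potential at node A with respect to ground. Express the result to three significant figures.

Looking into the second stage from A: R3 + R4 = 15.54 Ω appears in parallel with R2.
R2 ‖ (R3+R4) = 5.059 Ω.
First divider: V_A = V_DC · 5.059/(21.1 + 5.059) = 0.9263 V.

V_A ≈ 0.926 V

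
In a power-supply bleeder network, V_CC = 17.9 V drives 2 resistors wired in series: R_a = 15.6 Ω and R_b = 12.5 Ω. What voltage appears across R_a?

V ≈ 9.94 V

Series total: ΣR = 15.6 + 12.5 = 28.10 Ω.
V = V_CC · R/ΣR = 17.9 × 0.5552 = 9.937 V.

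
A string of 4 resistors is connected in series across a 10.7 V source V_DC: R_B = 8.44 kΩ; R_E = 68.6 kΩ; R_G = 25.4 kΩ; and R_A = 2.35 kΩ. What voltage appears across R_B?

Total series resistance ΣR = 8.44 + 68.6 + 25.4 + 2.35 = 104.8 kΩ.
By the voltage-divider rule, V = 10.7 × 8.440/104.8 = 0.8618 V.

V ≈ 0.862 V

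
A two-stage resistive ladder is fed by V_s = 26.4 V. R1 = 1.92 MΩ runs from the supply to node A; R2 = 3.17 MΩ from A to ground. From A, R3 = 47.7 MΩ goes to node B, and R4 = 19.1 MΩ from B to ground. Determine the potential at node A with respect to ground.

The second stage (R3 + R4 = 66.80 MΩ) loads node A in parallel with R2.
R2 ‖ (R3+R4) = 3.026 MΩ.
So V_A = 26.4 × 0.6118 = 16.15 V.

V_A ≈ 16.2 V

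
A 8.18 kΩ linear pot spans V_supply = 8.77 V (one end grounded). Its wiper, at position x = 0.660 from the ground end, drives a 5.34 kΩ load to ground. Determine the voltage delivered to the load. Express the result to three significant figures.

V_out ≈ 4.31 V

Lower segment x·R_p = 5.399 kΩ; upper segment (1−x)·R_p = 2.781 kΩ.
(x·R_p) ‖ R_L = 2.685 kΩ.
V_out = 8.77 × 2.685/(2.781 + 2.685) = 4.308 V.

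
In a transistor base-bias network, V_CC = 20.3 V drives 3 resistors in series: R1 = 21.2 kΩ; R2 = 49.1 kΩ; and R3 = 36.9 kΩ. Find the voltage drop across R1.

Series total: ΣR = 21.2 + 49.1 + 36.9 = 107.2 kΩ.
By the voltage-divider rule, V = 20.3 × 21.20/107.2 = 4.015 V.

V ≈ 4.01 V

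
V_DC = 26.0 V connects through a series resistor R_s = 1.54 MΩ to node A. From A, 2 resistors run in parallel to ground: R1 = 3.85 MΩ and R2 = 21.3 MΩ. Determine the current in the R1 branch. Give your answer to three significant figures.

I ≈ 4.59 µA

Equivalent of the parallel group: R_p = 3.261 MΩ.
Node voltage V_A = V_DC · R_p/(R_s + R_p) = 26.0 × 0.6792 = 17.66 V.
Branch current I = V_A/R1 = 17.66/3.85 = 4.587 µA.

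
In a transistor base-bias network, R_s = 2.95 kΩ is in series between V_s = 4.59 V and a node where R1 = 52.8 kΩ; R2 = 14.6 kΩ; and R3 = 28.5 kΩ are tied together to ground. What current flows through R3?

I ≈ 0.118 mA

Equivalent of the parallel group: R_p = 8.162 kΩ.
V_A by voltage divider: V_A = 4.59 × 8.162/(2.95 + 8.162) = 3.371 V.
I(R3) = V_A / R3 = 3.371/28.5 = 0.1183 mA.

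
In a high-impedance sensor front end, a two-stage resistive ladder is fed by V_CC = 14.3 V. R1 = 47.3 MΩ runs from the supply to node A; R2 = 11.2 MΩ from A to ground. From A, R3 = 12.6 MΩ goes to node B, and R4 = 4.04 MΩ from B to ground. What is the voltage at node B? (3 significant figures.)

The second stage (R3 + R4 = 16.64 MΩ) loads node A in parallel with R2.
R2 ‖ (R3+R4) = 6.694 MΩ.
First divider: V_A = V_CC · 6.694/(47.3 + 6.694) = 1.773 V.
Then the unloaded second divider: V_B = V_A × R4/(R3+R4) = 1.773 × 0.2428 = 0.4304 V.

V_B ≈ 0.430 V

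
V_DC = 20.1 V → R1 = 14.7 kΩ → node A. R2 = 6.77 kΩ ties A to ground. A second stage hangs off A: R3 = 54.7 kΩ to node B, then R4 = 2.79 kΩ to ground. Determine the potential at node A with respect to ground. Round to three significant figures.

Node A sees R2 in parallel with the series input of stage 2, R3 + R4 = 57.49 kΩ.
R2 ‖ (R3+R4) = 6.057 kΩ.
V_A = 20.1 × 6.057/(14.7 + 6.057) = 5.865 V.

V_A ≈ 5.87 V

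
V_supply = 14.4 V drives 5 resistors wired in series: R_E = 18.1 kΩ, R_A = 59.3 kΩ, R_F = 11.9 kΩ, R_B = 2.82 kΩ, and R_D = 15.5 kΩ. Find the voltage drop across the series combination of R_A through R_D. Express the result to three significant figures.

V ≈ 12.0 V

Series total: ΣR = 18.1 + 59.3 + 11.9 + 2.82 + 15.5 = 107.6 kΩ.
R_{R_A..R_D} = 59.3 + 11.9 + 2.82 + 15.5 = 89.52 kΩ.
V = V_supply · R/ΣR = 14.4 × 0.8318 = 11.98 V.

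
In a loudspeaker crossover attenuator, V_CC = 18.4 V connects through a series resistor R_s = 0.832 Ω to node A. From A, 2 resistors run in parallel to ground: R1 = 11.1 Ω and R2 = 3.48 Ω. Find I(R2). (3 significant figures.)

I ≈ 4.02 A

Parallel bank: R_p = 1/(1/11.1 + 1/3.48) = 2.649 Ω.
V_A = 18.4 × 2.649/3.481 = 14.00 V.
I(R2) = V_A / R2 = 14.00/3.48 = 4.024 A.
(Check via current divider: I_total = 5.285 A; share G_k/ΣG = 0.7613 → same result.)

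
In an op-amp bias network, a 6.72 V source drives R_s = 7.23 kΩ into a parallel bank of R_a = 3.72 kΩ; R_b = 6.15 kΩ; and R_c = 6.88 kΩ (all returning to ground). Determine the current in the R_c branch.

I ≈ 0.189 mA

Combine the parallel branches: R_p = (1/3.72 + 1/6.15 + 1/6.88)⁻¹ = 1.734 kΩ.
Node voltage V_A = V_DC · R_p/(R_s + R_p) = 6.72 × 0.1934 = 1.300 V.
I(R_c) = V_A / R_c = 1.300/6.88 = 0.1889 mA.
(Equivalently: I_total = 0.7497 mA, then current-divider fraction G_k/ΣG = 0.2520.)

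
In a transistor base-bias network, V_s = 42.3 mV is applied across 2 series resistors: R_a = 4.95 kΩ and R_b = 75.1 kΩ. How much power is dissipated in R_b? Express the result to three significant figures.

P ≈ 21.0 nW

The common current is I = 42.3/80.05 = 0.5284 µA.
V(R_b) = I·R = 39.68 mV; P = V·I = 39.68 × 0.5284 = 20.97 nW.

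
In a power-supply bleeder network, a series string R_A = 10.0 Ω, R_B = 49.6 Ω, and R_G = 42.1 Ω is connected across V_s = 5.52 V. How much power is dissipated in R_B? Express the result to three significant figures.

P ≈ 0.146 W

The common current is I = 5.52/101.7 = 0.05428 A.
P(R_B) = I²·R_B = (0.05428)² × 49.6 = 0.1461 W.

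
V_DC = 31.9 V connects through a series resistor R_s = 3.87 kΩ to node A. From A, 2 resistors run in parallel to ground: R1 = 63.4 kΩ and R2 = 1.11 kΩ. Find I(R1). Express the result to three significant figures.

I ≈ 0.111 mA

Parallel bank: R_p = 1/(1/63.4 + 1/1.11) = 1.091 kΩ.
V_A by voltage divider: V_A = 31.9 × 1.091/(3.87 + 1.091) = 7.015 V.
I(R1) = V_A / R1 = 7.015/63.4 = 0.1106 mA.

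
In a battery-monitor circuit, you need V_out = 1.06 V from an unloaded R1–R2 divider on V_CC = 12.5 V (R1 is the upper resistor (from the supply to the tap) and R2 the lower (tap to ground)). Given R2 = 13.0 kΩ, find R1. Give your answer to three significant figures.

R1 ≈ 140 kΩ

Required fraction k = V_out/V_CC = 0.08480.
Rearranging, R1 = R2·(1−k)/k = 13.0 × 10.79 = 140.3 kΩ.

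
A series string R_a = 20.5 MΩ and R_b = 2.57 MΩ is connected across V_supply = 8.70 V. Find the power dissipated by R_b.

P ≈ 0.365 µW

The common current is I = 8.70/23.07 = 0.3771 µA.
P = I²R = 0.1422 × 2.57 = 0.3655 µW.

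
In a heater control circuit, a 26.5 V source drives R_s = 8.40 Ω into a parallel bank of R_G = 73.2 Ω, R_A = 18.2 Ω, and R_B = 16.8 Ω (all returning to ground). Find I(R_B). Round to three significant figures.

Parallel bank: R_p = 1/(1/73.2 + 1/18.2 + 1/16.8) = 7.805 Ω.
V_A by voltage divider: V_A = 26.5 × 7.805/(8.40 + 7.805) = 12.76 V.
I(R_B) = V_A / R_B = 12.76/16.8 = 0.7597 A.
(Equivalently: I_total = 1.635 A, then current-divider fraction G_k/ΣG = 0.4646.)

I ≈ 0.760 A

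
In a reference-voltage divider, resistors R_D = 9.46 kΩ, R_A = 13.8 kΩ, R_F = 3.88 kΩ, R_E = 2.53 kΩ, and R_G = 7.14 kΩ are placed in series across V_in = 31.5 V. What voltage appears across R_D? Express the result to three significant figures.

Total series resistance ΣR = 9.46 + 13.8 + 3.88 + 2.53 + 7.14 = 36.81 kΩ.
Voltage divider: V = V_in · (9.460 / 36.81) = 31.5 × 0.2570 = 8.095 V.

V ≈ 8.10 V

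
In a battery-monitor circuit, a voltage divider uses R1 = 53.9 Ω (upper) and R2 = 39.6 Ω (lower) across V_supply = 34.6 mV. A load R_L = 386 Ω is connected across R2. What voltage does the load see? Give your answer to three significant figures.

V_out ≈ 13.8 mV

The load sits in parallel with R2, giving an effective lower resistance R2' = R2·R_L/(R2+R_L) = 35.92 Ω.
Then V_out = V_supply · R2'/(R1 + R2') = 34.6 × 35.92/89.82 = 13.84 mV.
(Unloaded it would be 14.7 mV; the load pulls it down.)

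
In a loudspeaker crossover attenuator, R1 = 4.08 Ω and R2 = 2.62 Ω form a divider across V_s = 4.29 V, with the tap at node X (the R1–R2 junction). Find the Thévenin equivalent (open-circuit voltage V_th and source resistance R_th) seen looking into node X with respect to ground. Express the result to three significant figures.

V_th ≈ 1.68 V, R_th ≈ 1.60 Ω

V_th is the unloaded tap voltage: V_s · R2/(R1+R2) = 4.29 × 0.3910 = 1.678 V.
Looking into X with the source shorted: R_th = R1·R2/(R1+R2) = 4.080 × 2.62/6.700 = 1.595 Ω.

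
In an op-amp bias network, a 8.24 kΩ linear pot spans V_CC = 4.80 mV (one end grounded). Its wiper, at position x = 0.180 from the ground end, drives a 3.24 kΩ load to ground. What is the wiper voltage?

Lower segment x·R_p = 1.483 kΩ; upper segment (1−x)·R_p = 6.757 kΩ.
R_L loads the lower segment: effective lower R = 1.017 kΩ.
V_out = 4.80 × 1.017/(6.757 + 1.017) = 0.6282 mV.

V_out ≈ 0.628 mV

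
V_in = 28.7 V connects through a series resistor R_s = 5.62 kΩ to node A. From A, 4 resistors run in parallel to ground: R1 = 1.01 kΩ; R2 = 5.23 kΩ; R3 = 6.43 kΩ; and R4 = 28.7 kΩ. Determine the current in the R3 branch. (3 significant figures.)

I ≈ 0.513 mA

Equivalent of the parallel group: R_p = 0.7290 kΩ.
V_A = 28.7 × 0.7290/6.349 = 3.296 V.
Branch current I = V_A/R3 = 3.296/6.43 = 0.5125 mA.
(Equivalently: I_total = 4.520 mA, then current-divider fraction G_k/ΣG = 0.1134.)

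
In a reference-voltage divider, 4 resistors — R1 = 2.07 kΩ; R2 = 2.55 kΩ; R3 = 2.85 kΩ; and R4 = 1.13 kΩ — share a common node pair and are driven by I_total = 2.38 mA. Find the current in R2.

I ≈ 0.442 mA

Total conductance ΣG = 1/2.07 + 1/2.55 + 1/2.85 + 1/1.13 = 2.111 (units of 1/kΩ).
By the current-divider rule, I = I_total · G_k/ΣG = 2.38 × 0.1858 = 0.4421 mA.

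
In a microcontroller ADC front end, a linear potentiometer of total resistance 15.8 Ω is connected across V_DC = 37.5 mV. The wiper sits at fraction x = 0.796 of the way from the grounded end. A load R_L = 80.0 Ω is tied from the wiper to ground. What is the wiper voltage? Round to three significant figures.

V_out ≈ 28.9 mV

The pot divides into 3.223 Ω above the wiper and 12.58 Ω below.
(x·R_p) ‖ R_L = 10.87 Ω.
Loaded-divider output: V_out = 37.5 × 0.7713 = 28.92 mV.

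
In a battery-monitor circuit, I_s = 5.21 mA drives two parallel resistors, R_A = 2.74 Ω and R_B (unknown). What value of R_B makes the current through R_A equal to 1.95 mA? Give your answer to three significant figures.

Two-branch current divider: I_A = I_s · R_B/(R_A + R_B).
With f = 0.3743, R_B = R_A · f/(1−f) = 2.74 × 0.5982 = 1.639 Ω.

R_B ≈ 1.64 Ω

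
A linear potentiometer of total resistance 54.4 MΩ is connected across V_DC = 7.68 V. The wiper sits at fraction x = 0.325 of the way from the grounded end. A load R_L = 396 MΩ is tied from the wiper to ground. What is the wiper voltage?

Lower segment x·R_p = 17.68 MΩ; upper segment (1−x)·R_p = 36.72 MΩ.
Lower segment in parallel with the load: 17.68 ‖ 396 = 16.92 MΩ.
Then V_out = V_DC · 16.92/(36.72 + 16.92) = 2.423 V.

V_out ≈ 2.42 V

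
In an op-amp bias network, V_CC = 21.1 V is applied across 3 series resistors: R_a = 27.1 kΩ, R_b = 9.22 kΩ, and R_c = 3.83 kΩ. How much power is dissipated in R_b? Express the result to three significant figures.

The common current is I = 21.1/40.15 = 0.5255 mA.
V(R_b) = I·R = 4.845 V; P = V·I = 4.845 × 0.5255 = 2.546 mW.

P ≈ 2.55 mW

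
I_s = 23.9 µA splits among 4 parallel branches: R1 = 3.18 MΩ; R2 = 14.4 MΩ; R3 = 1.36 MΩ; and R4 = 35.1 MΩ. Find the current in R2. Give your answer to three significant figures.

Total conductance ΣG = 1/3.18 + 1/14.4 + 1/1.36 + 1/35.1 = 1.148 (units of 1/MΩ).
By the current-divider rule, I = I_s · G_k/ΣG = 23.9 × 0.06051 = 1.446 µA.

I ≈ 1.45 µA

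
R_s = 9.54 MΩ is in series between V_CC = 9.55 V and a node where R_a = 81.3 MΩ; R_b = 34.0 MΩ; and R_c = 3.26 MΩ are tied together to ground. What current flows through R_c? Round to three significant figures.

Parallel bank: R_p = 1/(1/81.3 + 1/34.0 + 1/3.26) = 2.870 MΩ.
Node voltage V_A = V_CC · R_p/(R_s + R_p) = 9.55 × 0.2313 = 2.208 V.
I(R_c) = V_A / R_c = 2.208/3.26 = 0.6774 µA.
(Equivalently: I_total = 0.7696 µA, then current-divider fraction G_k/ΣG = 0.8803.)

I ≈ 0.677 µA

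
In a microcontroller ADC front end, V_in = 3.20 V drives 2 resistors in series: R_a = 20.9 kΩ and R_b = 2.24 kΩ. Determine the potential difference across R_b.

Series total: ΣR = 20.9 + 2.24 = 23.14 kΩ.
By the voltage-divider rule, V = 3.20 × 2.240/23.14 = 0.3098 V.

V ≈ 0.310 V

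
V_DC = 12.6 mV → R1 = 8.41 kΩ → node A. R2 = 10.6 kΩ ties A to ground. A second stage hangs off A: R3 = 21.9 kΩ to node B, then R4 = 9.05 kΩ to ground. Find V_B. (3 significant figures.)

V_B ≈ 1.78 mV

Looking into the second stage from A: R3 + R4 = 30.95 kΩ appears in parallel with R2.
R2 ‖ (R3+R4) = 7.896 kΩ.
So V_A = 12.6 × 0.4842 = 6.101 mV.
V_B = V_A × 0.2924 = 1.784 mV.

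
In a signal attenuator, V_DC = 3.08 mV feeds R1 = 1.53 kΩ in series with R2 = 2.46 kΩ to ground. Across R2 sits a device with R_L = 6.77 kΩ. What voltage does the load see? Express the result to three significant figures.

V_out ≈ 1.67 mV

R2 ‖ R_L = (2.46 × 6.77)/(2.46 + 6.77) = 1.804 kΩ.
Voltage divider with the loaded lower leg: V_out = 3.08 × 1.804/(1.53 + 1.804) = 3.08 × 0.5411 = 1.667 mV.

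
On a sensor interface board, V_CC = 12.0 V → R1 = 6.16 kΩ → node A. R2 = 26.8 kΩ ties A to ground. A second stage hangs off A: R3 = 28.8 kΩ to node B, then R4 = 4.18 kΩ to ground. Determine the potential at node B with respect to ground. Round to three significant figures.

Looking into the second stage from A: R3 + R4 = 32.98 kΩ appears in parallel with R2.
Effective lower resistance at A: R2 ‖ 32.98 = 14.79 kΩ.
V_A = 12.0 × 14.79/(6.16 + 14.79) = 8.471 V.
V_B = V_A × 0.1267 = 1.074 V.

V_B ≈ 1.07 V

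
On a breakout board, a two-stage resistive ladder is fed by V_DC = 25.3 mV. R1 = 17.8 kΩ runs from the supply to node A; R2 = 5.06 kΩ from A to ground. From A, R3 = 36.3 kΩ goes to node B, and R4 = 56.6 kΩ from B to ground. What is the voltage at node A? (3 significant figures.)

V_A ≈ 5.37 mV

The second stage (R3 + R4 = 92.90 kΩ) loads node A in parallel with R2.
R2 ‖ (R3+R4) = 4.799 kΩ.
V_A = 25.3 × 4.799/(17.8 + 4.799) = 5.372 mV.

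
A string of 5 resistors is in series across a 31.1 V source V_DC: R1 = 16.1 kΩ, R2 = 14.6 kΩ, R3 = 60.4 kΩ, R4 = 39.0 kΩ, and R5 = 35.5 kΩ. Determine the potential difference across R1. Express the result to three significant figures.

ΣR = 16.1 + 14.6 + 60.4 + 39.0 + 35.5 = 165.6 kΩ.
Voltage divider: V = V_DC · (16.10 / 165.6) = 31.1 × 0.09722 = 3.024 V.

V ≈ 3.02 V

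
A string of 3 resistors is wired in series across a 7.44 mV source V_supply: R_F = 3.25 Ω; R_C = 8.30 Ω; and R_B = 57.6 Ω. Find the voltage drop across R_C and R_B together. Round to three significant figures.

Series total: ΣR = 3.25 + 8.30 + 57.6 = 69.15 Ω.
R_{R_C..R_B} = 8.30 + 57.6 = 65.90 Ω.
Voltage divider: V = V_supply · (65.90 / 69.15) = 7.44 × 0.9530 = 7.090 mV.

V ≈ 7.09 mV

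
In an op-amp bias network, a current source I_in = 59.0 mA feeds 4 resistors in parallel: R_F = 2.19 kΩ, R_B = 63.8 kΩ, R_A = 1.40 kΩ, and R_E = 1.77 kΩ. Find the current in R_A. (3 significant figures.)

Total conductance ΣG = 1/2.19 + 1/63.8 + 1/1.40 + 1/1.77 = 1.752 (units of 1/kΩ).
R_A takes the fraction G_k/ΣG = 0.7143/1.752 = 0.4078, so I = 59.0 × 0.4078 = 24.06 mA.

I ≈ 24.1 mA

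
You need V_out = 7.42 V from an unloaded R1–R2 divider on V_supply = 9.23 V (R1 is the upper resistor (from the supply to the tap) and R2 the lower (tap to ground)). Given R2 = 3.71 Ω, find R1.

V_out/V_supply = R2/(R1+R2) = 0.8039.
Rearranging, R1 = R2·(1−k)/k = 3.71 × 0.2439 = 0.9050 Ω.

R1 ≈ 0.905 Ω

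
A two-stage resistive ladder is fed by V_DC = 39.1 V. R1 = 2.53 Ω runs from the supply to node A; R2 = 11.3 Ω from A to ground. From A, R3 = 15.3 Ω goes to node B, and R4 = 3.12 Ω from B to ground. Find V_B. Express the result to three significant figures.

V_B ≈ 4.87 V

Looking into the second stage from A: R3 + R4 = 18.42 Ω appears in parallel with R2.
Effective lower resistance at A: R2 ‖ 18.42 = 7.004 Ω.
So V_A = 39.1 × 0.7346 = 28.72 V.
V_B = V_A × 0.1694 = 4.865 V.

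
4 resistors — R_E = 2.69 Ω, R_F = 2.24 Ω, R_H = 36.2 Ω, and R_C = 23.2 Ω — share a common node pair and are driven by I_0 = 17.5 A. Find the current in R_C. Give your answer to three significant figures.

I ≈ 0.849 A

ΣG = 1/2.69 + 1/2.24 + 1/36.2 + 1/23.2 = 0.8889.
R_C takes the fraction G_k/ΣG = 0.04310/0.8889 = 0.04849, so I = 17.5 × 0.04849 = 0.8486 A.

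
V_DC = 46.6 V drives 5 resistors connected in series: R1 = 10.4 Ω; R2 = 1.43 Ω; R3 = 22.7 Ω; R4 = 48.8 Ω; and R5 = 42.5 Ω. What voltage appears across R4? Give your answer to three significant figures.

V ≈ 18.1 V

ΣR = 10.4 + 1.43 + 22.7 + 48.8 + 42.5 = 125.8 Ω.
Voltage divider: V = V_DC · (48.80 / 125.8) = 46.6 × 0.3878 = 18.07 V.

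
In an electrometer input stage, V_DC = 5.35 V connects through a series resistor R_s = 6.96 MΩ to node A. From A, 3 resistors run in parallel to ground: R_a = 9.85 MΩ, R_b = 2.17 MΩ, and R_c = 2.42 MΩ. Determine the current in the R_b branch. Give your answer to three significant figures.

Parallel bank: R_p = 1/(1/9.85 + 1/2.17 + 1/2.42) = 1.025 MΩ.
Node voltage V_A = V_DC · R_p/(R_s + R_p) = 5.35 × 0.1284 = 0.6868 V.
Branch current I = V_A/R_b = 0.6868/2.17 = 0.3165 µA.
(Equivalently: I_total = 0.6700 µA, then current-divider fraction G_k/ΣG = 0.4724.)

I ≈ 0.316 µA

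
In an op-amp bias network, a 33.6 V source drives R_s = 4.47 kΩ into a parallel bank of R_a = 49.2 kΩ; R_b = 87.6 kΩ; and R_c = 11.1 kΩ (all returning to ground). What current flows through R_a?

Parallel bank: R_p = 1/(1/49.2 + 1/87.6 + 1/11.1) = 8.208 kΩ.
V_A = 33.6 × 8.208/12.68 = 21.75 V.
I(R_a) = V_A / R_a = 21.75/49.2 = 0.4421 mA.
(Check via current divider: I_total = 2.650 mA; share G_k/ΣG = 0.1668 → same result.)

I ≈ 0.442 mA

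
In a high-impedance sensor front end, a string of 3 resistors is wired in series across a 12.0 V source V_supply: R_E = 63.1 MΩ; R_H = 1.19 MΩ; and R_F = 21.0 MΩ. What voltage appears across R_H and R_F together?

V ≈ 3.12 V

ΣR = 63.1 + 1.19 + 21.0 = 85.29 MΩ.
R_{R_H..R_F} = 1.19 + 21.0 = 22.19 MΩ.
V = V_supply · R/ΣR = 12.0 × 0.2602 = 3.122 V.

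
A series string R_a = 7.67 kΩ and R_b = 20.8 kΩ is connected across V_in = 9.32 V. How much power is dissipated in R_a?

P ≈ 0.822 mW

The common current is I = 9.32/28.47 = 0.3274 mA.
V(R_a) = I·R = 2.511 V; P = V·I = 2.511 × 0.3274 = 0.8220 mW.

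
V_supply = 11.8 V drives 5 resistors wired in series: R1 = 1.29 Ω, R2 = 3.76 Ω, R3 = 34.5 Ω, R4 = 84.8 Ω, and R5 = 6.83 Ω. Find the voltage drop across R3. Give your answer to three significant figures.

Total series resistance ΣR = 1.29 + 3.76 + 34.5 + 84.8 + 6.83 = 131.2 Ω.
Voltage divider: V = V_supply · (34.50 / 131.2) = 11.8 × 0.2630 = 3.103 V.

V ≈ 3.10 V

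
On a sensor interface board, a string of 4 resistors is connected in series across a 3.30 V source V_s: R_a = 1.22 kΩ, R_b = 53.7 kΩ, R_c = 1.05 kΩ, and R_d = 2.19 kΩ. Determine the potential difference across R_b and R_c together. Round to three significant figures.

V ≈ 3.11 V

Series total: ΣR = 1.22 + 53.7 + 1.05 + 2.19 = 58.16 kΩ.
R_{R_b..R_c} = 53.7 + 1.05 = 54.75 kΩ.
By the voltage-divider rule, V = 3.30 × 54.75/58.16 = 3.107 V.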